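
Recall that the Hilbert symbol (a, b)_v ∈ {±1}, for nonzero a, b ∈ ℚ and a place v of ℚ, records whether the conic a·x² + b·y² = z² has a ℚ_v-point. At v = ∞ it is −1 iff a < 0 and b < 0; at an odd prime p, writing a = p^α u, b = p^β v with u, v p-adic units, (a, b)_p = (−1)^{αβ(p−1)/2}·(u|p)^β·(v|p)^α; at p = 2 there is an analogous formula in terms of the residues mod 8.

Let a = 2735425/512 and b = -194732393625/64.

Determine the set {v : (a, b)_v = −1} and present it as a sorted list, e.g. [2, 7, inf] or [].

[3, 29]

Mod squares: a ≡ 4466, b ≡ -105. Check v ∈ {∞, 2, 3, 5, 7, 11, 29}.
v=29: a=29^1·(≡7), b=29^2·(≡8) mod 29; (7|29)=+1, (8|29)=-1; (−1)^{1·2·14}·(+1)^2·(-1)^1 = -1.
v=5: a=5^2·(≡1), b=5^3·(≡4) mod 5; (1|5)=+1, (4|5)=+1; (−1)^{2·3·2}·(+1)^3·(+1)^2 = +1.
v=11: a=11^1·(≡7), b=11^2·(≡3) mod 11; (7|11)=-1, (3|11)=+1; (−1)^{1·2·5}·(-1)^2·(+1)^1 = +1.
v=2: v_2(a)=-9, v_2(b)=-6; units ≡ 1, 7 (mod 8); ε·ε+αω+βω = 0·1+-9·0+-6·0 ≡ 0  ⇒  (a,b)_2 = +1.
v=∞: 4466 > 0 and -105 < 0  ⇒  (a,b)_∞ = +1.
v=3: a=3^0·(≡2), b=3^7·(≡1) mod 3; (2|3)=-1, (1|3)=+1; (−1)^{0·7·1}·(-1)^7·(+1)^0 = -1.
v=7: a=7^3·(≡2), b=7^1·(≡6) mod 7; (2|7)=+1, (6|7)=-1; (−1)^{3·1·3}·(+1)^1·(-1)^3 = +1.
Ram(4466, -105) = {3, 29}; no ℚ_3-point on the conic.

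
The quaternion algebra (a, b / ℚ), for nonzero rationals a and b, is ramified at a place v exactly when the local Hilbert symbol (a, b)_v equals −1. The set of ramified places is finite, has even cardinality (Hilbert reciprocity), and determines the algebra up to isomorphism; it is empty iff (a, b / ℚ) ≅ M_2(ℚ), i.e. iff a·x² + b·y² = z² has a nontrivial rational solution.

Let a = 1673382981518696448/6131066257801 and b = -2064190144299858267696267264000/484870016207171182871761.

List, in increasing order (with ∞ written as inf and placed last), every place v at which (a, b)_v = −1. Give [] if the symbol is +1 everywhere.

[5, 7]

Mod squares: a ≡ 2002, b ≡ -910. Check v ∈ {∞, 2, 3, 5, 7, 11, 13, 19, 41}.
v=11: a=11^3·(≡10), b=11^4·(≡3) mod 11; (10|11)=-1, (3|11)=+1; (−1)^{3·4·5}·(-1)^4·(+1)^3 = +1.
v=∞: 2002 > 0 and -910 < 0  ⇒  (a,b)_∞ = +1.
v=3: a=3^10·(≡1), b=3^14·(≡2) mod 3; (1|3)=+1, (2|3)=-1; (−1)^{10·14·1}·(+1)^14·(-1)^10 = +1.
v=41: a=41^0·(≡6), b=41^-2·(≡21) mod 41; (6|41)=-1, (21|41)=+1; (−1)^{0·-2·20}·(-1)^-2·(+1)^0 = +1.
v=5: a=5^0·(≡3), b=5^3·(≡3) mod 5; (3|5)=-1, (3|5)=-1; (−1)^{0·3·2}·(-1)^3·(-1)^0 = -1.
v=2: v_2(a)=13, v_2(b)=29; units ≡ 1, 1 (mod 8); ε·ε+αω+βω = 0·0+13·0+29·0 ≡ 0  ⇒  (a,b)_2 = +1.
v=13: a=13^5·(≡7), b=13^7·(≡8) mod 13; (7|13)=-1, (8|13)=-1; (−1)^{5·7·6}·(-1)^7·(-1)^5 = +1.
v=19: a=19^-10·(≡11), b=19^-16·(≡14) mod 19; (11|19)=+1, (14|19)=-1; (−1)^{-10·-16·9}·(+1)^-16·(-1)^-10 = +1.
v=7: a=7^1·(≡3), b=7^1·(≡5) mod 7; (3|7)=-1, (5|7)=-1; (−1)^{1·1·3}·(-1)^1·(-1)^1 = -1.
Ram(2002, -910) = {5, 7}; no ℚ_5-point on the conic.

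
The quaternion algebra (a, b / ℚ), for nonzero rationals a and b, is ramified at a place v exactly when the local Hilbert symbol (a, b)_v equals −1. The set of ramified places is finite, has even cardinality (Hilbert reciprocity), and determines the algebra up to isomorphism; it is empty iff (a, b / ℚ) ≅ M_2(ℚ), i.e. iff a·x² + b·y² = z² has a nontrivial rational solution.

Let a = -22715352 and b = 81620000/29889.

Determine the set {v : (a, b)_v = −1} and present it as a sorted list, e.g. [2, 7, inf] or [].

[2, 7, 23, 29]

(a, b) ≡ (-630982, 334642) mod (ℚ^×)²; places V = {2, 3, 5, 7, 11, 23, 29, 41, 43, 53, ∞}.
(a,b)_3: α=2, u≡2; β=-6, v≡1 (mod 3); (2|3)=-1, (1|3)=+1; sign (−1)^0·-1^-6·+1^2 = +1.
(a,b)_2: α=3, β=5; u≡5, v≡1 (mod 8); ε(u)ε(v)=0·0, αω(v)=3·0, βω(u)=5·1; sum ≡ 1  ⇒  -1.
(a,b)_43: α=1, u≡34; β=0, v≡38 (mod 43); (34|43)=-1, (38|43)=+1; sign (−1)^0·-1^0·+1^1 = +1.
(a,b)_53: α=0, u≡24; β=1, v≡7 (mod 53); (24|53)=+1, (7|53)=+1; sign (−1)^0·+1^1·+1^0 = +1.
(a,b)_23: α=1, u≡19; β=0, v≡7 (mod 23); (19|23)=-1, (7|23)=-1; sign (−1)^0·-1^0·-1^1 = -1.
(a,b)_29: α=1, u≡2; β=0, v≡21 (mod 29); (2|29)=-1, (21|29)=-1; sign (−1)^0·-1^0·-1^1 = -1.
(a,b)_5: α=0, u≡3; β=4, v≡3 (mod 5); (3|5)=-1, (3|5)=-1; sign (−1)^0·-1^4·-1^0 = +1.
(a,b)_11: α=1, u≡9; β=1, v≡8 (mod 11); (9|11)=+1, (8|11)=-1; sign (−1)^1·+1^1·-1^1 = +1.
(a,b)_41: α=0, u≡1; β=-1, v≡15 (mod 41); (1|41)=+1, (15|41)=-1; sign (−1)^0·+1^-1·-1^0 = +1.
(a,b)_7: α=0, u≡5; β=1, v≡5 (mod 7); (5|7)=-1, (5|7)=-1; sign (−1)^0·-1^1·-1^0 = -1.
(a,b)_∞: sgn(-630982)=−, sgn(334642)=+, so +1.
Ram(-630982, 334642) = {2, 7, 23, 29}; no ℚ_2-point on the conic.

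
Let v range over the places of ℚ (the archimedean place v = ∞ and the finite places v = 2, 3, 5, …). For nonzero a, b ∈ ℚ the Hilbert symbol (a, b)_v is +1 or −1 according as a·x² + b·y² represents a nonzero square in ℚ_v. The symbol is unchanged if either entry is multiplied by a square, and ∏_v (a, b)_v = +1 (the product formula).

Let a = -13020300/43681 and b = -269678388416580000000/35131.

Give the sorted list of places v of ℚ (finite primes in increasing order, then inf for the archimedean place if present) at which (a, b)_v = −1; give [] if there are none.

[5, 13, 37, inf]

Mod squares: a ≡ -14467, b ≡ -196534195. Check v ∈ {∞, 2, 3, 5, 11, 13, 17, 19, 23, 37, 43}.
v=37: a=37^1·(≡25), b=37^3·(≡6) mod 37; (25|37)=+1, (6|37)=-1; (−1)^{1·3·18}·(+1)^3·(-1)^1 = -1.
v=∞: -14467 < 0 and -196534195 < 0  ⇒  (a,b)_∞ = -1.
v=3: a=3^2·(≡2), b=3^2·(≡2) mod 3; (2|3)=-1, (2|3)=-1; (−1)^{2·2·1}·(-1)^2·(-1)^2 = +1.
v=5: a=5^2·(≡3), b=5^7·(≡1) mod 5; (3|5)=-1, (1|5)=+1; (−1)^{2·7·2}·(-1)^7·(+1)^2 = -1.
v=17: a=17^1·(≡15), b=17^1·(≡15) mod 17; (15|17)=+1, (15|17)=+1; (−1)^{1·1·8}·(+1)^1·(+1)^1 = +1.
v=43: a=43^0·(≡41), b=43^-2·(≡35) mod 43; (41|43)=+1, (35|43)=+1; (−1)^{0·-2·21}·(+1)^-2·(+1)^0 = +1.
v=13: a=13^0·(≡6), b=13^1·(≡3) mod 13; (6|13)=-1, (3|13)=+1; (−1)^{0·1·6}·(-1)^1·(+1)^0 = -1.
v=11: a=11^-2·(≡9), b=11^1·(≡1) mod 11; (9|11)=+1, (1|11)=+1; (−1)^{-2·1·5}·(+1)^1·(+1)^-2 = +1.
v=19: a=19^-2·(≡11), b=19^-1·(≡8) mod 19; (11|19)=+1, (8|19)=-1; (−1)^{-2·-1·9}·(+1)^-1·(-1)^-2 = +1.
v=2: v_2(a)=2, v_2(b)=8; units ≡ 5, 5 (mod 8); ε·ε+αω+βω = 0·0+2·1+8·1 ≡ 0  ⇒  (a,b)_2 = +1.
v=23: a=23^1·(≡17), b=23^3·(≡2) mod 23; (17|23)=-1, (2|23)=+1; (−1)^{1·3·11}·(-1)^3·(+1)^1 = +1.
|Ram(-14467, -196534195)| = 4, even; anisotropic at {5, 13, 37, ∞}.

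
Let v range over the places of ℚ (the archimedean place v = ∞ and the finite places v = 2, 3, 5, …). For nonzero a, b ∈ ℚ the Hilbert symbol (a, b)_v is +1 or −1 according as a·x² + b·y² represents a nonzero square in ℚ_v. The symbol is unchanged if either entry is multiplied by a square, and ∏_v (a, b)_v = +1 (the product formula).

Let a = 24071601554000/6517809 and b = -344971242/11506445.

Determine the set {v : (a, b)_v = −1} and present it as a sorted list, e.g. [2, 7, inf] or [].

Mod squares: a ≡ 85085, b ≡ -13090. Check v ∈ {∞, 2, 3, 5, 7, 11, 13, 17, 23, 29, 37, 41}.
v=3: a=3^-2·(≡2), b=3^2·(≡2) mod 3; (2|3)=-1, (2|3)=-1; (−1)^{-2·2·1}·(-1)^2·(-1)^-2 = +1.
v=5: a=5^3·(≡3), b=5^-1·(≡2) mod 5; (3|5)=-1, (2|5)=-1; (−1)^{3·-1·2}·(-1)^-1·(-1)^3 = +1.
v=41: a=41^0·(≡33), b=41^-2·(≡15) mod 41; (33|41)=+1, (15|41)=-1; (−1)^{0·-2·20}·(+1)^-2·(-1)^0 = +1.
v=7: a=7^1·(≡6), b=7^1·(≡3) mod 7; (6|7)=-1, (3|7)=-1; (−1)^{1·1·3}·(-1)^1·(-1)^1 = -1.
v=23: a=23^-2·(≡13), b=23^0·(≡20) mod 23; (13|23)=+1, (20|23)=-1; (−1)^{-2·0·11}·(+1)^0·(-1)^-2 = +1.
v=37: a=37^-2·(≡13), b=37^-2·(≡18) mod 37; (13|37)=-1, (18|37)=-1; (−1)^{-2·-2·18}·(-1)^-2·(-1)^-2 = +1.
v=2: v_2(a)=4, v_2(b)=1; units ≡ 5, 7 (mod 8); ε·ε+αω+βω = 0·1+4·0+1·1 ≡ 1  ⇒  (a,b)_2 = -1.
v=13: a=13^1·(≡2), b=13^0·(≡4) mod 13; (2|13)=-1, (4|13)=+1; (−1)^{1·0·6}·(-1)^0·(+1)^1 = +1.
v=11: a=11^1·(≡2), b=11^5·(≡5) mod 11; (2|11)=-1, (5|11)=+1; (−1)^{1·5·5}·(-1)^5·(+1)^1 = +1.
v=29: a=29^4·(≡6), b=29^0·(≡2) mod 29; (6|29)=+1, (2|29)=-1; (−1)^{4·0·14}·(+1)^0·(-1)^4 = +1.
v=∞: 85085 > 0 and -13090 < 0  ⇒  (a,b)_∞ = +1.
v=17: a=17^1·(≡6), b=17^1·(≡14) mod 17; (6|17)=-1, (14|17)=-1; (−1)^{1·1·8}·(-1)^1·(-1)^1 = +1.
(85085, -13090 / ℚ) ramifies at {2, 7}: a division algebra.

[2, 7]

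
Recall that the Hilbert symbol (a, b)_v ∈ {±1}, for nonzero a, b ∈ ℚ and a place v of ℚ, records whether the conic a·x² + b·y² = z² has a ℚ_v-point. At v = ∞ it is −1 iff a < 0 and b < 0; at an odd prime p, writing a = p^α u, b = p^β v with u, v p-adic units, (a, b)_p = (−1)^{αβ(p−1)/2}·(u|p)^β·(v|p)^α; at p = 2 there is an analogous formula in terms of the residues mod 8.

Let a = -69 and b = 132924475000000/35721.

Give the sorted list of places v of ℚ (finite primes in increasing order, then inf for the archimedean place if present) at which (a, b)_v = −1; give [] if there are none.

(a, b) ≡ (-69, 19) mod (ℚ^×)²; places V = {2, 3, 5, 7, 19, 23, ∞}.
(a,b)_∞: sgn(-69)=−, sgn(19)=+, so +1.
(a,b)_23: α=1, u≡20; β=4, v≡22 (mod 23); (20|23)=-1, (22|23)=-1; sign (−1)^0·-1^4·-1^1 = -1.
(a,b)_7: α=0, u≡1; β=-2, v≡5 (mod 7); (1|7)=+1, (5|7)=-1; sign (−1)^0·+1^-2·-1^0 = +1.
(a,b)_19: α=0, u≡7; β=1, v≡5 (mod 19); (7|19)=+1, (5|19)=+1; sign (−1)^0·+1^1·+1^0 = +1.
(a,b)_2: α=0, β=6; u≡3, v≡3 (mod 8); ε(u)ε(v)=1·1, αω(v)=0·1, βω(u)=6·1; sum ≡ 1  ⇒  -1.
(a,b)_5: α=0, u≡1; β=8, v≡1 (mod 5); (1|5)=+1, (1|5)=+1; sign (−1)^0·+1^8·+1^0 = +1.
(a,b)_3: α=1, u≡1; β=-6, v≡1 (mod 3); (1|3)=+1, (1|3)=+1; sign (−1)^0·+1^-6·+1^1 = +1.
(-69, 19 / ℚ) ramifies at {2, 23}: a division algebra.

[2, 23]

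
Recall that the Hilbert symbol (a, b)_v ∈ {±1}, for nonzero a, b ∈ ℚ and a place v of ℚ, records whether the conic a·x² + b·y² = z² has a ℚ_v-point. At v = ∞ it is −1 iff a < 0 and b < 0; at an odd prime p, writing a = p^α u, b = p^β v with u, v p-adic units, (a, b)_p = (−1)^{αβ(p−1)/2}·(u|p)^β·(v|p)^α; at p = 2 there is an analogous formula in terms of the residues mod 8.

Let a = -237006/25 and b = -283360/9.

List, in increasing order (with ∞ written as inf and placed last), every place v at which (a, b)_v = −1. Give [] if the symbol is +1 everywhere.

(a, b) ≡ (-2926, -17710) mod (ℚ^×)²; places V = {2, 3, 5, 7, 11, 19, 23, ∞}.
(a,b)_23: α=0, u≡16; β=1, v≡6 (mod 23); (16|23)=+1, (6|23)=+1; sign (−1)^0·+1^1·+1^0 = +1.
(a,b)_∞: sgn(-2926)=−, sgn(-17710)=−, so -1.
(a,b)_3: α=4, u≡2; β=-2, v≡2 (mod 3); (2|3)=-1, (2|3)=-1; sign (−1)^0·-1^-2·-1^4 = +1.
(a,b)_19: α=1, u≡11; β=0, v≡7 (mod 19); (11|19)=+1, (7|19)=+1; sign (−1)^0·+1^0·+1^1 = +1.
(a,b)_5: α=-2, u≡4; β=1, v≡2 (mod 5); (4|5)=+1, (2|5)=-1; sign (−1)^0·+1^1·-1^-2 = +1.
(a,b)_7: α=1, u≡2; β=1, v≡4 (mod 7); (2|7)=+1, (4|7)=+1; sign (−1)^1·+1^1·+1^1 = -1.
(a,b)_11: α=1, u≡1; β=1, v≡10 (mod 11); (1|11)=+1, (10|11)=-1; sign (−1)^1·+1^1·-1^1 = +1.
(a,b)_2: α=1, β=5; u≡1, v≡1 (mod 8); ε(u)ε(v)=0·0, αω(v)=1·0, βω(u)=5·0; sum ≡ 0  ⇒  +1.
Ram(-2926, -17710) = {7, ∞}; no ℚ_7-point on the conic.

[7, inf]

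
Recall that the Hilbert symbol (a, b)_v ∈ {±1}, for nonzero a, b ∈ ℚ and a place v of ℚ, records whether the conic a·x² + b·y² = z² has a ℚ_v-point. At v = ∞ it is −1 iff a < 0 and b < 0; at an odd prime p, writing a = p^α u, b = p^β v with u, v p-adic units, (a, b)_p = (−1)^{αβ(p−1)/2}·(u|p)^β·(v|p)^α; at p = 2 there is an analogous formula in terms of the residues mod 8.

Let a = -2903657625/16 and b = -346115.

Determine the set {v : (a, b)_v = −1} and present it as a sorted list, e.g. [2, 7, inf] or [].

[5, 7, 11, inf]

Mod squares: a ≡ -1705, b ≡ -346115. Check v ∈ {∞, 2, 3, 5, 7, 11, 29, 31}.
v=5: a=5^3·(≡4), b=5^1·(≡2) mod 5; (4|5)=+1, (2|5)=-1; (−1)^{3·1·2}·(+1)^1·(-1)^3 = -1.
v=31: a=31^1·(≡2), b=31^1·(≡26) mod 31; (2|31)=+1, (26|31)=-1; (−1)^{1·1·15}·(+1)^1·(-1)^1 = +1.
v=7: a=7^0·(≡3), b=7^1·(≡3) mod 7; (3|7)=-1, (3|7)=-1; (−1)^{0·1·3}·(-1)^1·(-1)^0 = -1.
v=∞: -1705 < 0 and -346115 < 0  ⇒  (a,b)_∞ = -1.
v=11: a=11^1·(≡10), b=11^1·(≡6) mod 11; (10|11)=-1, (6|11)=-1; (−1)^{1·1·5}·(-1)^1·(-1)^1 = -1.
v=3: a=3^4·(≡2), b=3^0·(≡1) mod 3; (2|3)=-1, (1|3)=+1; (−1)^{4·0·1}·(-1)^0·(+1)^4 = +1.
v=29: a=29^2·(≡9), b=29^1·(≡13) mod 29; (9|29)=+1, (13|29)=+1; (−1)^{2·1·14}·(+1)^1·(+1)^2 = +1.
v=2: v_2(a)=-4, v_2(b)=0; units ≡ 7, 5 (mod 8); ε·ε+αω+βω = 1·0+-4·1+0·0 ≡ 0  ⇒  (a,b)_2 = +1.
(-1705, -346115 / ℚ) ramifies at {5, 7, 11, ∞}: a division algebra.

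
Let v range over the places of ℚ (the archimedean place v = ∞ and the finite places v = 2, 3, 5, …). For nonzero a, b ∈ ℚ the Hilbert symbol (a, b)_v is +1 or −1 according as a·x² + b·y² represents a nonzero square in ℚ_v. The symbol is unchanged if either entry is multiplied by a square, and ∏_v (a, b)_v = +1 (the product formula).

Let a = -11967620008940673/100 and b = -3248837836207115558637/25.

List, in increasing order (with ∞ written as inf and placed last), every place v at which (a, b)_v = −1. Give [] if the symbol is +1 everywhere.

Mod squares: a ≡ -162393, b ≡ -266133. Check v ∈ {∞, 2, 3, 5, 7, 11, 19, 23, 29, 37}.
v=11: a=11^3·(≡8), b=11^4·(≡5) mod 11; (8|11)=-1, (5|11)=+1; (−1)^{3·4·5}·(-1)^4·(+1)^3 = +1.
v=37: a=37^3·(≡31), b=37^4·(≡32) mod 37; (31|37)=-1, (32|37)=-1; (−1)^{3·4·18}·(-1)^4·(-1)^3 = -1.
v=29: a=29^2·(≡6), b=29^3·(≡1) mod 29; (6|29)=+1, (1|29)=+1; (−1)^{2·3·14}·(+1)^3·(+1)^2 = +1.
v=5: a=5^-2·(≡3), b=5^-2·(≡3) mod 5; (3|5)=-1, (3|5)=-1; (−1)^{-2·-2·2}·(-1)^-2·(-1)^-2 = +1.
v=23: a=23^2·(≡20), b=23^3·(≡21) mod 23; (20|23)=-1, (21|23)=-1; (−1)^{2·3·11}·(-1)^3·(-1)^2 = -1.
v=19: a=19^1·(≡13), b=19^1·(≡15) mod 19; (13|19)=-1, (15|19)=-1; (−1)^{1·1·9}·(-1)^1·(-1)^1 = -1.
v=3: a=3^1·(≡1), b=3^1·(≡2) mod 3; (1|3)=+1, (2|3)=-1; (−1)^{1·1·1}·(+1)^1·(-1)^1 = +1.
v=7: a=7^1·(≡5), b=7^1·(≡5) mod 7; (5|7)=-1, (5|7)=-1; (−1)^{1·1·3}·(-1)^1·(-1)^1 = -1.
v=∞: -162393 < 0 and -266133 < 0  ⇒  (a,b)_∞ = -1.
v=2: v_2(a)=-2, v_2(b)=0; units ≡ 7, 3 (mod 8); ε·ε+αω+βω = 1·1+-2·1+0·0 ≡ 1  ⇒  (a,b)_2 = -1.
(-162393, -266133 / ℚ) ramifies at {2, 7, 19, 23, 37, ∞}: a division algebra.

[2, 7, 19, 23, 37, inf]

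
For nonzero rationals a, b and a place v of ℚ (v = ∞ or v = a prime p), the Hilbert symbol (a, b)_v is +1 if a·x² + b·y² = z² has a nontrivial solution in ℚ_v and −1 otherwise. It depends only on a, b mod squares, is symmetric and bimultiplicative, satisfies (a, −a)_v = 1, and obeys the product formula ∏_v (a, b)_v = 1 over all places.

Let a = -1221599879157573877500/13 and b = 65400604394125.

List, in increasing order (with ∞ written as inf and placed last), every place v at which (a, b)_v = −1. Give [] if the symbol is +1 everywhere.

(a, b) ≡ (-323323, 279565) mod (ℚ^×)²; places V = {2, 3, 5, 7, 11, 13, 17, 19, 23, ∞}.
(a,b)_2: α=2, β=0; u≡5, v≡5 (mod 8); ε(u)ε(v)=0·0, αω(v)=2·1, βω(u)=0·1; sum ≡ 0  ⇒  +1.
(a,b)_23: α=4, u≡20; β=3, v≡21 (mod 23); (20|23)=-1, (21|23)=-1; sign (−1)^0·-1^3·-1^4 = -1.
(a,b)_∞: sgn(-323323)=−, sgn(279565)=+, so +1.
(a,b)_11: α=1, u≡7; β=1, v≡4 (mod 11); (7|11)=-1, (4|11)=+1; sign (−1)^1·-1^1·+1^1 = +1.
(a,b)_13: α=-1, u≡7; β=1, v≡4 (mod 13); (7|13)=-1, (4|13)=+1; sign (−1)^0·-1^1·+1^-1 = -1.
(a,b)_19: α=3, u≡4; β=2, v≡8 (mod 19); (4|19)=+1, (8|19)=-1; sign (−1)^0·+1^2·-1^3 = -1.
(a,b)_3: α=4, u≡2; β=0, v≡1 (mod 3); (2|3)=-1, (1|3)=+1; sign (−1)^0·-1^0·+1^4 = +1.
(a,b)_7: α=5, u≡2; β=2, v≡6 (mod 7); (2|7)=+1, (6|7)=-1; sign (−1)^0·+1^2·-1^5 = -1.
(a,b)_17: α=1, u≡4; β=1, v≡14 (mod 17); (4|17)=+1, (14|17)=-1; sign (−1)^0·+1^1·-1^1 = -1.
(a,b)_5: α=4, u≡2; β=3, v≡3 (mod 5); (2|5)=-1, (3|5)=-1; sign (−1)^0·-1^3·-1^4 = -1.
|Ram(-323323, 279565)| = 6, even; anisotropic at {5, 7, 13, 17, 19, 23}.

[5, 7, 13, 17, 19, 23]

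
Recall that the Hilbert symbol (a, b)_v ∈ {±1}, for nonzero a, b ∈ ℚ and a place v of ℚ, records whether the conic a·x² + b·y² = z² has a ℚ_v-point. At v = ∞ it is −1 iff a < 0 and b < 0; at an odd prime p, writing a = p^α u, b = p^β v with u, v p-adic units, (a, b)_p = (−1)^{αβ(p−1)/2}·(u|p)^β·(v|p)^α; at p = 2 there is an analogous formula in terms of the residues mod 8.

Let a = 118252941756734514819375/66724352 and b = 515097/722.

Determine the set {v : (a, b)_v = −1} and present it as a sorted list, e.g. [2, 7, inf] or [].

[29, 43]

(a, b) ≡ (771342, 946) mod (ℚ^×)²; places V = {2, 3, 5, 11, 13, 19, 29, 31, 43, ∞}.
(a,b)_3: α=5, u≡2; β=2, v≡1 (mod 3); (2|3)=-1, (1|3)=+1; sign (−1)^0·-1^2·+1^5 = +1.
(a,b)_∞: sgn(771342)=+, sgn(946)=+, so +1.
(a,b)_19: α=-4, u≡10; β=-2, v≡13 (mod 19); (10|19)=-1, (13|19)=-1; sign (−1)^0·-1^-2·-1^-4 = +1.
(a,b)_43: α=4, u≡19; β=1, v≡2 (mod 43); (19|43)=-1, (2|43)=-1; sign (−1)^0·-1^1·-1^4 = -1.
(a,b)_31: α=1, u≡5; β=0, v≡7 (mod 31); (5|31)=+1, (7|31)=+1; sign (−1)^0·+1^0·+1^1 = +1.
(a,b)_5: α=4, u≡3; β=0, v≡1 (mod 5); (3|5)=-1, (1|5)=+1; sign (−1)^0·-1^0·+1^4 = +1.
(a,b)_29: α=1, u≡6; β=0, v≡10 (mod 29); (6|29)=+1, (10|29)=-1; sign (−1)^0·+1^0·-1^1 = -1.
(a,b)_2: α=-9, β=-1; u≡7, v≡1 (mod 8); ε(u)ε(v)=1·0, αω(v)=-9·0, βω(u)=-1·0; sum ≡ 0  ⇒  +1.
(a,b)_11: α=7, u≡6; β=3, v≡5 (mod 11); (6|11)=-1, (5|11)=+1; sign (−1)^1·-1^3·+1^7 = +1.
(a,b)_13: α=1, u≡2; β=0, v≡9 (mod 13); (2|13)=-1, (9|13)=+1; sign (−1)^0·-1^0·+1^1 = +1.
|Ram(771342, 946)| = 2, even; anisotropic at {29, 43}.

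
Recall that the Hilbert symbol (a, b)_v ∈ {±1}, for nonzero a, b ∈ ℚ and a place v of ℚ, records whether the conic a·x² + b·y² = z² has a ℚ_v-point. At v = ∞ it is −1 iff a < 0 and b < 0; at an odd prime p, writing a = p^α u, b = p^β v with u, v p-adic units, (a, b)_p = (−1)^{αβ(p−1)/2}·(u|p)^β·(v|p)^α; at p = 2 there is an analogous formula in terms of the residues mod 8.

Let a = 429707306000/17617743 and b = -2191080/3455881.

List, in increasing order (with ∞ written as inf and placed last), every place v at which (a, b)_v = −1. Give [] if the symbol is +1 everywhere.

[2, 11, 13, 19]

(a, b) ≡ (95095, -570) mod (ℚ^×)²; places V = {2, 3, 5, 7, 11, 13, 19, 31, 41, ∞}.
(a,b)_5: α=3, u≡1; β=1, v≡4 (mod 5); (1|5)=+1, (4|5)=+1; sign (−1)^0·+1^1·+1^3 = +1.
(a,b)_19: α=1, u≡18; β=1, v≡18 (mod 19); (18|19)=-1, (18|19)=-1; sign (−1)^1·-1^1·-1^1 = -1.
(a,b)_7: α=1, u≡5; β=0, v≡2 (mod 7); (5|7)=-1, (2|7)=+1; sign (−1)^0·-1^0·+1^1 = +1.
(a,b)_∞: sgn(95095)=+, sgn(-570)=−, so +1.
(a,b)_11: α=-1, u≡8; β=-2, v≡2 (mod 11); (8|11)=-1, (2|11)=-1; sign (−1)^0·-1^-2·-1^-1 = -1.
(a,b)_31: α=2, u≡19; β=2, v≡14 (mod 31); (19|31)=+1, (14|31)=+1; sign (−1)^0·+1^2·+1^2 = +1.
(a,b)_13: α=-3, u≡1; β=-4, v≡11 (mod 13); (1|13)=+1, (11|13)=-1; sign (−1)^0·+1^-4·-1^-3 = -1.
(a,b)_41: α=2, u≡10; β=0, v≡9 (mod 41); (10|41)=+1, (9|41)=+1; sign (−1)^0·+1^0·+1^2 = +1.
(a,b)_2: α=4, β=3; u≡7, v≡3 (mod 8); ε(u)ε(v)=1·1, αω(v)=4·1, βω(u)=3·0; sum ≡ 1  ⇒  -1.
(a,b)_3: α=-6, u≡1; β=1, v≡2 (mod 3); (1|3)=+1, (2|3)=-1; sign (−1)^0·+1^1·-1^-6 = +1.
Ram(95095, -570) = {2, 11, 13, 19}; no ℚ_2-point on the conic.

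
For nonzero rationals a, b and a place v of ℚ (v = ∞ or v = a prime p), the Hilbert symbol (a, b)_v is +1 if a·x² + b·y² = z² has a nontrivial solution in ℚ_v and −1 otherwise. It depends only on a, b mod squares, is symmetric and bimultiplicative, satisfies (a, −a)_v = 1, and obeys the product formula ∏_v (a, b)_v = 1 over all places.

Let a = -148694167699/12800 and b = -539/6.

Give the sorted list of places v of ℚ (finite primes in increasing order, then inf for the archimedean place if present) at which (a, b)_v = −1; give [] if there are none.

(a, b) ≡ (-3542, -66) mod (ℚ^×)²; places V = {2, 3, 5, 7, 11, 17, 23, ∞}.
(a,b)_3: α=0, u≡1; β=-1, v≡2 (mod 3); (1|3)=+1, (2|3)=-1; sign (−1)^0·+1^-1·-1^0 = +1.
(a,b)_2: α=-9, β=-1; u≡5, v≡7 (mod 8); ε(u)ε(v)=0·1, αω(v)=-9·0, βω(u)=-1·1; sum ≡ 1  ⇒  -1.
(a,b)_5: α=-2, u≡3; β=0, v≡1 (mod 5); (3|5)=-1, (1|5)=+1; sign (−1)^0·-1^0·+1^-2 = +1.
(a,b)_∞: sgn(-3542)=−, sgn(-66)=−, so -1.
(a,b)_17: α=2, u≡7; β=0, v≡15 (mod 17); (7|17)=-1, (15|17)=+1; sign (−1)^0·-1^0·+1^2 = +1.
(a,b)_23: α=1, u≡15; β=0, v≡6 (mod 23); (15|23)=-1, (6|23)=+1; sign (−1)^0·-1^0·+1^1 = +1.
(a,b)_7: α=5, u≡6; β=2, v≡4 (mod 7); (6|7)=-1, (4|7)=+1; sign (−1)^0·-1^2·+1^5 = +1.
(a,b)_11: α=3, u≡2; β=1, v≡1 (mod 11); (2|11)=-1, (1|11)=+1; sign (−1)^1·-1^1·+1^3 = +1.
Ram(-3542, -66) = {2, ∞}; no ℚ_2-point on the conic.

[2, inf]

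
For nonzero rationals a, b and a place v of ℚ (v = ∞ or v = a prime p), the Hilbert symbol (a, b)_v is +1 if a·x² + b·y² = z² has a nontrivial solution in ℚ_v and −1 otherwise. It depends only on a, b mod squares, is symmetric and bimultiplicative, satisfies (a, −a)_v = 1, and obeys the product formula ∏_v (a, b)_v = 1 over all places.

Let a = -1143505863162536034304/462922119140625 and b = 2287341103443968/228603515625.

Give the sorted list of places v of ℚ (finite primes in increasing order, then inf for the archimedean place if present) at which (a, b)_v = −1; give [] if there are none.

[2, 11, 19, 23]

Mod squares: a ≡ -874, b ≡ 143. Check v ∈ {∞, 2, 3, 5, 11, 13, 17, 19, 23}.
v=19: a=19^3·(≡5), b=19^2·(≡12) mod 19; (5|19)=+1, (12|19)=-1; (−1)^{3·2·9}·(+1)^2·(-1)^3 = -1.
v=23: a=23^3·(≡2), b=23^2·(≡21) mod 23; (2|23)=+1, (21|23)=-1; (−1)^{3·2·11}·(+1)^2·(-1)^3 = -1.
v=13: a=13^4·(≡10), b=13^3·(≡2) mod 13; (10|13)=+1, (2|13)=-1; (−1)^{4·3·6}·(+1)^3·(-1)^4 = +1.
v=3: a=3^-8·(≡2), b=3^-4·(≡2) mod 3; (2|3)=-1, (2|3)=-1; (−1)^{-8·-4·1}·(-1)^-4·(-1)^-8 = +1.
v=∞: -874 < 0 and 143 > 0  ⇒  (a,b)_∞ = +1.
v=17: a=17^-2·(≡14), b=17^-2·(≡12) mod 17; (14|17)=-1, (12|17)=-1; (−1)^{-2·-2·8}·(-1)^-2·(-1)^-2 = +1.
v=5: a=5^-12·(≡4), b=5^-10·(≡2) mod 5; (4|5)=+1, (2|5)=-1; (−1)^{-12·-10·2}·(+1)^-10·(-1)^-12 = +1.
v=11: a=11^4·(≡8), b=11^3·(≡2) mod 11; (8|11)=-1, (2|11)=-1; (−1)^{4·3·5}·(-1)^3·(-1)^4 = -1.
v=2: v_2(a)=15, v_2(b)=12; units ≡ 3, 7 (mod 8); ε·ε+αω+βω = 1·1+15·0+12·1 ≡ 1  ⇒  (a,b)_2 = -1.
|Ram(-874, 143)| = 4, even; anisotropic at {2, 11, 19, 23}.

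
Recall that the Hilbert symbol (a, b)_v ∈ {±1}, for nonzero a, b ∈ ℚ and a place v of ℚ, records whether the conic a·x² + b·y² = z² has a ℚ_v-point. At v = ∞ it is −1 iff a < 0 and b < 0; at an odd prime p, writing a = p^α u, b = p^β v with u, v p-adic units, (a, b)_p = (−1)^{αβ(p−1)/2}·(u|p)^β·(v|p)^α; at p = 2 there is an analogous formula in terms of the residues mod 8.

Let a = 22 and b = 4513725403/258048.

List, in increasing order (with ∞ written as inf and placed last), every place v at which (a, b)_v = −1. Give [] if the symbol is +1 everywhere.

[2, 17]

(a, b) ≡ (22, 1309) mod (ℚ^×)²; places V = {2, 3, 7, 11, 17, ∞}.
(a,b)_17: α=0, u≡5; β=7, v≡9 (mod 17); (5|17)=-1, (9|17)=+1; sign (−1)^0·-1^7·+1^0 = -1.
(a,b)_∞: sgn(22)=+, sgn(1309)=+, so +1.
(a,b)_7: α=0, u≡1; β=-1, v≡6 (mod 7); (1|7)=+1, (6|7)=-1; sign (−1)^0·+1^-1·-1^0 = +1.
(a,b)_11: α=1, u≡2; β=1, v≡3 (mod 11); (2|11)=-1, (3|11)=+1; sign (−1)^1·-1^1·+1^1 = +1.
(a,b)_3: α=0, u≡1; β=-2, v≡1 (mod 3); (1|3)=+1, (1|3)=+1; sign (−1)^0·+1^-2·+1^0 = +1.
(a,b)_2: α=1, β=-12; u≡3, v≡5 (mod 8); ε(u)ε(v)=1·0, αω(v)=1·1, βω(u)=-12·1; sum ≡ 1  ⇒  -1.
(22, 1309 / ℚ) ramifies at {2, 17}: a division algebra.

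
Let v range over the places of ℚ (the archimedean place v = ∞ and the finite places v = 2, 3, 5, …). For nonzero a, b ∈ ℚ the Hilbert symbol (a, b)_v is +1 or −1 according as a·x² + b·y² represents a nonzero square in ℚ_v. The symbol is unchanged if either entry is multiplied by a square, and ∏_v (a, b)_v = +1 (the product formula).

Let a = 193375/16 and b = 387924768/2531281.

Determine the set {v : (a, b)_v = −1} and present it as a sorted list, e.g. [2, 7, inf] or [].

[5, 11]

Mod squares: a ≡ 7735, b ≡ 1122. Check v ∈ {∞, 2, 3, 5, 7, 11, 13, 17, 37, 43}.
v=7: a=7^1·(≡5), b=7^4·(≡2) mod 7; (5|7)=-1, (2|7)=+1; (−1)^{1·4·3}·(-1)^4·(+1)^1 = +1.
v=2: v_2(a)=-4, v_2(b)=5; units ≡ 7, 1 (mod 8); ε·ε+αω+βω = 1·0+-4·0+5·0 ≡ 0  ⇒  (a,b)_2 = +1.
v=∞: 7735 > 0 and 1122 > 0  ⇒  (a,b)_∞ = +1.
v=43: a=43^0·(≡11), b=43^-2·(≡17) mod 43; (11|43)=+1, (17|43)=+1; (−1)^{0·-2·21}·(+1)^-2·(+1)^0 = +1.
v=11: a=11^0·(≡10), b=11^1·(≡4) mod 11; (10|11)=-1, (4|11)=+1; (−1)^{0·1·5}·(-1)^1·(+1)^0 = -1.
v=5: a=5^3·(≡2), b=5^0·(≡3) mod 5; (2|5)=-1, (3|5)=-1; (−1)^{3·0·2}·(-1)^0·(-1)^3 = -1.
v=13: a=13^1·(≡1), b=13^0·(≡3) mod 13; (1|13)=+1, (3|13)=+1; (−1)^{1·0·6}·(+1)^0·(+1)^1 = +1.
v=3: a=3^0·(≡1), b=3^3·(≡2) mod 3; (1|3)=+1, (2|3)=-1; (−1)^{0·3·1}·(+1)^3·(-1)^0 = +1.
v=17: a=17^1·(≡15), b=17^1·(≡15) mod 17; (15|17)=+1, (15|17)=+1; (−1)^{1·1·8}·(+1)^1·(+1)^1 = +1.
v=37: a=37^0·(≡17), b=37^-2·(≡30) mod 37; (17|37)=-1, (30|37)=+1; (−1)^{0·-2·18}·(-1)^-2·(+1)^0 = +1.
Ram(7735, 1122) = {5, 11}; no ℚ_5-point on the conic.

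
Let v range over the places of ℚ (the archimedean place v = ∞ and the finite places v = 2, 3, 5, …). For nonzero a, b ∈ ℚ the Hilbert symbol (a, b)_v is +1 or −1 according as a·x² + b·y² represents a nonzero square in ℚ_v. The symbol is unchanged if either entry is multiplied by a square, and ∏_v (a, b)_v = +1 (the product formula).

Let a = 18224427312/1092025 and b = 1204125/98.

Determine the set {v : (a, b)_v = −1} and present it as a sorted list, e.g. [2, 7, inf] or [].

(a, b) ≡ (15283, 570) mod (ℚ^×)²; places V = {2, 3, 5, 7, 11, 13, 17, 19, 29, 31, ∞}.
(a,b)_3: α=2, u≡1; β=1, v≡1 (mod 3); (1|3)=+1, (1|3)=+1; sign (−1)^0·+1^1·+1^2 = +1.
(a,b)_17: α=1, u≡8; β=0, v≡9 (mod 17); (8|17)=+1, (9|17)=+1; sign (−1)^0·+1^0·+1^1 = +1.
(a,b)_∞: sgn(15283)=+, sgn(570)=+, so +1.
(a,b)_29: α=1, u≡7; β=0, v≡12 (mod 29); (7|29)=+1, (12|29)=-1; sign (−1)^0·+1^0·-1^1 = -1.
(a,b)_5: α=-2, u≡2; β=3, v≡1 (mod 5); (2|5)=-1, (1|5)=+1; sign (−1)^0·-1^3·+1^-2 = -1.
(a,b)_13: α=2, u≡11; β=2, v≡2 (mod 13); (11|13)=-1, (2|13)=-1; sign (−1)^0·-1^2·-1^2 = +1.
(a,b)_31: α=1, u≡20; β=0, v≡17 (mod 31); (20|31)=+1, (17|31)=-1; sign (−1)^0·+1^0·-1^1 = -1.
(a,b)_11: α=-2, u≡5; β=0, v≡1 (mod 11); (5|11)=+1, (1|11)=+1; sign (−1)^0·+1^0·+1^-2 = +1.
(a,b)_7: α=2, u≡2; β=-2, v≡3 (mod 7); (2|7)=+1, (3|7)=-1; sign (−1)^0·+1^-2·-1^2 = +1.
(a,b)_19: α=-2, u≡4; β=1, v≡16 (mod 19); (4|19)=+1, (16|19)=+1; sign (−1)^0·+1^1·+1^-2 = +1.
(a,b)_2: α=4, β=-1; u≡3, v≡5 (mod 8); ε(u)ε(v)=1·0, αω(v)=4·1, βω(u)=-1·1; sum ≡ 1  ⇒  -1.
(15283, 570 / ℚ) ramifies at {2, 5, 29, 31}: a division algebra.

[2, 5, 29, 31]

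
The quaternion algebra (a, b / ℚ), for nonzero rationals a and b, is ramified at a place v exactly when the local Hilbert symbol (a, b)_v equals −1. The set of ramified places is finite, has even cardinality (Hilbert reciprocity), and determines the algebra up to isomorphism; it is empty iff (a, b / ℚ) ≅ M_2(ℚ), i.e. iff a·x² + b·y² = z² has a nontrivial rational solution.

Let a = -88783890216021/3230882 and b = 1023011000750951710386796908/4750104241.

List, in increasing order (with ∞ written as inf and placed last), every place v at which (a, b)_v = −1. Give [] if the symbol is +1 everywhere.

(a, b) ≡ (-138138, 17043) mod (ℚ^×)²; places V = {2, 3, 7, 11, 13, 17, 19, 23, 31, 37, 41, ∞}.
(a,b)_∞: sgn(-138138)=−, sgn(17043)=+, so +1.
(a,b)_7: α=1, u≡6; β=2, v≡3 (mod 7); (6|7)=-1, (3|7)=-1; sign (−1)^0·-1^2·-1^1 = -1.
(a,b)_19: α=2, u≡1; β=5, v≡9 (mod 19); (1|19)=+1, (9|19)=+1; sign (−1)^0·+1^5·+1^2 = +1.
(a,b)_2: α=-1, β=2; u≡3, v≡3 (mod 8); ε(u)ε(v)=1·1, αω(v)=-1·1, βω(u)=2·1; sum ≡ 0  ⇒  +1.
(a,b)_11: α=1, u≡9; β=2, v≡5 (mod 11); (9|11)=+1, (5|11)=+1; sign (−1)^0·+1^2·+1^1 = +1.
(a,b)_23: α=1, u≡15; β=3, v≡7 (mod 23); (15|23)=-1, (7|23)=-1; sign (−1)^1·-1^3·-1^1 = -1.
(a,b)_31: α=-2, u≡17; β=0, v≡26 (mod 31); (17|31)=-1, (26|31)=-1; sign (−1)^0·-1^0·-1^-2 = +1.
(a,b)_37: α=2, u≡24; β=0, v≡35 (mod 37); (24|37)=-1, (35|37)=-1; sign (−1)^0·-1^0·-1^2 = +1.
(a,b)_13: α=1, u≡6; β=3, v≡8 (mod 13); (6|13)=-1, (8|13)=-1; sign (−1)^0·-1^3·-1^1 = +1.
(a,b)_41: α=-2, u≡1; β=-6, v≡14 (mod 41); (1|41)=+1, (14|41)=-1; sign (−1)^0·+1^-6·-1^-2 = +1.
(a,b)_3: α=3, u≡1; β=3, v≡2 (mod 3); (1|3)=+1, (2|3)=-1; sign (−1)^1·+1^3·-1^3 = +1.
(a,b)_17: α=2, u≡16; β=6, v≡1 (mod 17); (16|17)=+1, (1|17)=+1; sign (−1)^0·+1^6·+1^2 = +1.
Ram(-138138, 17043) = {7, 23}; no ℚ_7-point on the conic.

[7, 23]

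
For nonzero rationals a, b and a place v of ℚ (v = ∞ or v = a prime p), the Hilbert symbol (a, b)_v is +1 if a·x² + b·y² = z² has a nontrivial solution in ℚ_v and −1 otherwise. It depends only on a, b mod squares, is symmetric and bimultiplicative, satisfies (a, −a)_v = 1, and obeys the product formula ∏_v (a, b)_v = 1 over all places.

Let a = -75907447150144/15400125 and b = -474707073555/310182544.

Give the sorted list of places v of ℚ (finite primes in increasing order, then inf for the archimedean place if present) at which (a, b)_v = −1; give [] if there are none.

Mod squares: a ≡ -5, b ≡ -155. Check v ∈ {∞, 2, 3, 5, 7, 11, 13, 17, 19, 31, 37, 43}.
v=2: v_2(a)=6, v_2(b)=-4; units ≡ 3, 5 (mod 8); ε·ε+αω+βω = 1·0+6·1+-4·1 ≡ 0  ⇒  (a,b)_2 = +1.
v=43: a=43^4·(≡35), b=43^2·(≡16) mod 43; (35|43)=+1, (16|43)=+1; (−1)^{4·2·21}·(+1)^2·(+1)^4 = +1.
v=11: a=11^0·(≡7), b=11^2·(≡6) mod 11; (7|11)=-1, (6|11)=-1; (−1)^{0·2·5}·(-1)^2·(-1)^0 = +1.
v=17: a=17^0·(≡5), b=17^-2·(≡13) mod 17; (5|17)=-1, (13|17)=+1; (−1)^{0·-2·8}·(-1)^-2·(+1)^0 = +1.
v=31: a=31^2·(≡26), b=31^1·(≡12) mod 31; (26|31)=-1, (12|31)=-1; (−1)^{2·1·15}·(-1)^1·(-1)^2 = -1.
v=5: a=5^-3·(≡1), b=5^1·(≡1) mod 5; (1|5)=+1, (1|5)=+1; (−1)^{-3·1·2}·(+1)^1·(+1)^-3 = +1.
v=3: a=3^-6·(≡1), b=3^4·(≡1) mod 3; (1|3)=+1, (1|3)=+1; (−1)^{-6·4·1}·(+1)^4·(+1)^-6 = +1.
v=13: a=13^-2·(≡5), b=13^2·(≡4) mod 13; (5|13)=-1, (4|13)=+1; (−1)^{-2·2·6}·(-1)^2·(+1)^-2 = +1.
v=37: a=37^0·(≡31), b=37^-2·(≡12) mod 37; (31|37)=-1, (12|37)=+1; (−1)^{0·-2·18}·(-1)^-2·(+1)^0 = +1.
v=∞: -5 < 0 and -155 < 0  ⇒  (a,b)_∞ = -1.
v=7: a=7^0·(≡1), b=7^-2·(≡3) mod 7; (1|7)=+1, (3|7)=-1; (−1)^{0·-2·3}·(+1)^-2·(-1)^0 = +1.
v=19: a=19^2·(≡18), b=19^0·(≡6) mod 19; (18|19)=-1, (6|19)=+1; (−1)^{2·0·9}·(-1)^0·(+1)^2 = +1.
(-5, -155 / ℚ) ramifies at {31, ∞}: a division algebra.

[31, inf]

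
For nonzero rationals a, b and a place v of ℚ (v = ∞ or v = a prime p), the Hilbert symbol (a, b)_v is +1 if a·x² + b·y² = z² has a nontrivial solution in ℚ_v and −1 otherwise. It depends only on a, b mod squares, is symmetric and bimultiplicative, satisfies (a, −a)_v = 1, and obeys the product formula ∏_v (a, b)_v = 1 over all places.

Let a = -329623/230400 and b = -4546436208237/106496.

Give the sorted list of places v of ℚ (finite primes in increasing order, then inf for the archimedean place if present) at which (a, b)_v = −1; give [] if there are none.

[13, inf]

(a, b) ≡ (-7, -2002) mod (ℚ^×)²; places V = {2, 3, 5, 7, 11, 13, 19, 29, 31, ∞}.
(a,b)_29: α=0, u≡25; β=2, v≡5 (mod 29); (25|29)=+1, (5|29)=+1; sign (−1)^0·+1^2·+1^0 = +1.
(a,b)_3: α=-2, u≡2; β=4, v≡2 (mod 3); (2|3)=-1, (2|3)=-1; sign (−1)^0·-1^4·-1^-2 = +1.
(a,b)_7: α=3, u≡6; β=5, v≡4 (mod 7); (6|7)=-1, (4|7)=+1; sign (−1)^1·-1^5·+1^3 = +1.
(a,b)_∞: sgn(-7)=−, sgn(-2002)=−, so -1.
(a,b)_13: α=0, u≡5; β=-1, v≡6 (mod 13); (5|13)=-1, (6|13)=-1; sign (−1)^0·-1^-1·-1^0 = -1.
(a,b)_31: α=2, u≡23; β=0, v≡26 (mod 31); (23|31)=-1, (26|31)=-1; sign (−1)^0·-1^0·-1^2 = +1.
(a,b)_5: α=-2, u≡2; β=0, v≡3 (mod 5); (2|5)=-1, (3|5)=-1; sign (−1)^0·-1^0·-1^-2 = +1.
(a,b)_19: α=0, u≡14; β=2, v≡15 (mod 19); (14|19)=-1, (15|19)=-1; sign (−1)^0·-1^2·-1^0 = +1.
(a,b)_2: α=-10, β=-13; u≡1, v≡7 (mod 8); ε(u)ε(v)=0·1, αω(v)=-10·0, βω(u)=-13·0; sum ≡ 0  ⇒  +1.
(a,b)_11: α=0, u≡5; β=1, v≡3 (mod 11); (5|11)=+1, (3|11)=+1; sign (−1)^0·+1^1·+1^0 = +1.
(-7, -2002 / ℚ) ramifies at {13, ∞}: a division algebra.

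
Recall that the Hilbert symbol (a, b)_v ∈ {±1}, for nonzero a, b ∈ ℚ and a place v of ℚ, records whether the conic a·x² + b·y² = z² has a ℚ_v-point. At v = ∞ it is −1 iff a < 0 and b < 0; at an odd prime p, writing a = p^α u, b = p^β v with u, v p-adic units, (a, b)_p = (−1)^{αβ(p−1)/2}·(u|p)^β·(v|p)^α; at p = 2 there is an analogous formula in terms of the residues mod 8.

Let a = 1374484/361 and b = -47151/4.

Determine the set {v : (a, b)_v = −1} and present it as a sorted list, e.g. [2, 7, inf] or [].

Mod squares: a ≡ 1189, b ≡ -31. Check v ∈ {∞, 2, 3, 13, 17, 19, 29, 31, 41}.
v=31: a=31^0·(≡22), b=31^1·(≡15) mod 31; (22|31)=-1, (15|31)=-1; (−1)^{0·1·15}·(-1)^1·(-1)^0 = -1.
v=17: a=17^2·(≡16), b=17^0·(≡6) mod 17; (16|17)=+1, (6|17)=-1; (−1)^{2·0·8}·(+1)^0·(-1)^2 = +1.
v=41: a=41^1·(≡12), b=41^0·(≡10) mod 41; (12|41)=-1, (10|41)=+1; (−1)^{1·0·20}·(-1)^0·(+1)^1 = +1.
v=13: a=13^0·(≡2), b=13^2·(≡5) mod 13; (2|13)=-1, (5|13)=-1; (−1)^{0·2·6}·(-1)^2·(-1)^0 = +1.
v=∞: 1189 > 0 and -31 < 0  ⇒  (a,b)_∞ = +1.
v=3: a=3^0·(≡1), b=3^2·(≡2) mod 3; (1|3)=+1, (2|3)=-1; (−1)^{0·2·1}·(+1)^2·(-1)^0 = +1.
v=2: v_2(a)=2, v_2(b)=-2; units ≡ 5, 1 (mod 8); ε·ε+αω+βω = 0·0+2·0+-2·1 ≡ 0  ⇒  (a,b)_2 = +1.
v=29: a=29^1·(≡3), b=29^0·(≡8) mod 29; (3|29)=-1, (8|29)=-1; (−1)^{1·0·14}·(-1)^0·(-1)^1 = -1.
v=19: a=19^-2·(≡5), b=19^0·(≡16) mod 19; (5|19)=+1, (16|19)=+1; (−1)^{-2·0·9}·(+1)^0·(+1)^-2 = +1.
Ram(1189, -31) = {29, 31}; no ℚ_29-point on the conic.

[29, 31]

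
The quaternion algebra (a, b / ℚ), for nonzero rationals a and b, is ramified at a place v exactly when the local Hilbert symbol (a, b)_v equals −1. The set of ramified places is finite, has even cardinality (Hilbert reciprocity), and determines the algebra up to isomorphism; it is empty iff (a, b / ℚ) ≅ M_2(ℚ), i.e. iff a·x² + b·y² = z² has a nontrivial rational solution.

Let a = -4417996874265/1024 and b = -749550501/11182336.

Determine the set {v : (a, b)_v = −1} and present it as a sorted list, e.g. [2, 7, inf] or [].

[2, 13, 47, inf]

Mod squares: a ≡ -65, b ≡ -2021. Check v ∈ {∞, 2, 3, 5, 7, 11, 13, 19, 29, 43, 47}.
v=11: a=11^0·(≡4), b=11^-2·(≡3) mod 11; (4|11)=+1, (3|11)=+1; (−1)^{0·-2·5}·(+1)^-2·(+1)^0 = +1.
v=47: a=47^2·(≡30), b=47^1·(≡8) mod 47; (30|47)=-1, (8|47)=+1; (−1)^{2·1·23}·(-1)^1·(+1)^2 = -1.
v=13: a=13^1·(≡8), b=13^0·(≡6) mod 13; (8|13)=-1, (6|13)=-1; (−1)^{1·0·6}·(-1)^0·(-1)^1 = -1.
v=43: a=43^4·(≡9), b=43^1·(≡29) mod 43; (9|43)=+1, (29|43)=-1; (−1)^{4·1·21}·(+1)^1·(-1)^4 = +1.
v=5: a=5^1·(≡3), b=5^0·(≡4) mod 5; (3|5)=-1, (4|5)=+1; (−1)^{1·0·2}·(-1)^0·(+1)^1 = +1.
v=7: a=7^0·(≡6), b=7^2·(≡1) mod 7; (6|7)=-1, (1|7)=+1; (−1)^{0·2·3}·(-1)^2·(+1)^0 = +1.
v=∞: -65 < 0 and -2021 < 0  ⇒  (a,b)_∞ = -1.
v=19: a=19^0·(≡1), b=19^-2·(≡2) mod 19; (1|19)=+1, (2|19)=-1; (−1)^{0·-2·9}·(+1)^-2·(-1)^0 = +1.
v=2: v_2(a)=-10, v_2(b)=-8; units ≡ 7, 3 (mod 8); ε·ε+αω+βω = 1·1+-10·1+-8·0 ≡ 1  ⇒  (a,b)_2 = -1.
v=3: a=3^2·(≡1), b=3^2·(≡1) mod 3; (1|3)=+1, (1|3)=+1; (−1)^{2·2·1}·(+1)^2·(+1)^2 = +1.
v=29: a=29^0·(≡25), b=29^2·(≡20) mod 29; (25|29)=+1, (20|29)=+1; (−1)^{0·2·14}·(+1)^2·(+1)^0 = +1.
(-65, -2021 / ℚ) ramifies at {2, 13, 47, ∞}: a division algebra.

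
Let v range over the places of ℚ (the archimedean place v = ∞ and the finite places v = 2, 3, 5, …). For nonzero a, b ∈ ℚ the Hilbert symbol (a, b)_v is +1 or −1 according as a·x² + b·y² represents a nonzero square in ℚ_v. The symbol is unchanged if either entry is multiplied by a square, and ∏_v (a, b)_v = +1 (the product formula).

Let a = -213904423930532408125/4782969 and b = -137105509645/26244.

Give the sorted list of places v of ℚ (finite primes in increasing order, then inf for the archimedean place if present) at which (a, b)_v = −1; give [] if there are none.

[2, 5, 23, inf]

Mod squares: a ≡ -13, b ≡ -28405. Check v ∈ {∞, 2, 3, 5, 13, 19, 23}.
v=19: a=19^2·(≡16), b=19^1·(≡17) mod 19; (16|19)=+1, (17|19)=+1; (−1)^{2·1·9}·(+1)^1·(+1)^2 = +1.
v=2: v_2(a)=0, v_2(b)=-2; units ≡ 3, 3 (mod 8); ε·ε+αω+βω = 1·1+0·1+-2·1 ≡ 1  ⇒  (a,b)_2 = -1.
v=13: a=13^11·(≡3), b=13^7·(≡9) mod 13; (3|13)=+1, (9|13)=+1; (−1)^{11·7·6}·(+1)^7·(+1)^11 = +1.
v=23: a=23^2·(≡7), b=23^1·(≡19) mod 23; (7|23)=-1, (19|23)=-1; (−1)^{2·1·11}·(-1)^1·(-1)^2 = -1.
v=∞: -13 < 0 and -28405 < 0  ⇒  (a,b)_∞ = -1.
v=3: a=3^-14·(≡2), b=3^-8·(≡2) mod 3; (2|3)=-1, (2|3)=-1; (−1)^{-14·-8·1}·(-1)^-8·(-1)^-14 = +1.
v=5: a=5^4·(≡3), b=5^1·(≡4) mod 5; (3|5)=-1, (4|5)=+1; (−1)^{4·1·2}·(-1)^1·(+1)^4 = -1.
(-13, -28405 / ℚ) ramifies at {2, 5, 23, ∞}: a division algebra.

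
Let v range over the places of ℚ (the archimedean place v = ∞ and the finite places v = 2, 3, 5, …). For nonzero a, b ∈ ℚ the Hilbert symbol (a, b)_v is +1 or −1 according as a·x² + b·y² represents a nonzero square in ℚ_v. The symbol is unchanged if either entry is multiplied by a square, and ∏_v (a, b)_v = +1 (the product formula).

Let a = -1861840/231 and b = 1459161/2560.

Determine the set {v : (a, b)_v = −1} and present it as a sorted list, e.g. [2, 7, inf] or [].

[2, 3, 7, 17]

Mod squares: a ≡ -19635, b ≡ 5610. Check v ∈ {∞, 2, 3, 5, 7, 11, 17, 37}.
v=2: v_2(a)=4, v_2(b)=-9; units ≡ 5, 5 (mod 8); ε·ε+αω+βω = 0·0+4·1+-9·1 ≡ 1  ⇒  (a,b)_2 = -1.
v=5: a=5^1·(≡2), b=5^-1·(≡3) mod 5; (2|5)=-1, (3|5)=-1; (−1)^{1·-1·2}·(-1)^-1·(-1)^1 = +1.
v=7: a=7^-1·(≡4), b=7^0·(≡5) mod 7; (4|7)=+1, (5|7)=-1; (−1)^{-1·0·3}·(+1)^0·(-1)^-1 = -1.
v=3: a=3^-1·(≡1), b=3^3·(≡1) mod 3; (1|3)=+1, (1|3)=+1; (−1)^{-1·3·1}·(+1)^3·(+1)^-1 = -1.
v=17: a=17^1·(≡13), b=17^3·(≡11) mod 17; (13|17)=+1, (11|17)=-1; (−1)^{1·3·8}·(+1)^3·(-1)^1 = -1.
v=∞: -19635 < 0 and 5610 > 0  ⇒  (a,b)_∞ = +1.
v=37: a=37^2·(≡1), b=37^0·(≡20) mod 37; (1|37)=+1, (20|37)=-1; (−1)^{2·0·18}·(+1)^0·(-1)^2 = +1.
v=11: a=11^-1·(≡2), b=11^1·(≡3) mod 11; (2|11)=-1, (3|11)=+1; (−1)^{-1·1·5}·(-1)^1·(+1)^-1 = +1.
(-19635, 5610 / ℚ) ramifies at {2, 3, 7, 17}: a division algebra.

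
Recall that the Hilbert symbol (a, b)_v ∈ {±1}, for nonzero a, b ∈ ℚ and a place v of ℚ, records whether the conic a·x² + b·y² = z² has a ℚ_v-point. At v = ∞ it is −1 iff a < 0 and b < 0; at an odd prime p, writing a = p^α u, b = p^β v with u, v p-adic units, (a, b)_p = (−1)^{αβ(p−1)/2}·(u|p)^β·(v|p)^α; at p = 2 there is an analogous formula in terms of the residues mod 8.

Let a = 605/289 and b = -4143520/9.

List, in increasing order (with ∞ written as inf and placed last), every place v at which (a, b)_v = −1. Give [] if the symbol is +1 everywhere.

Mod squares: a ≡ 5, b ≡ -258970. Check v ∈ {∞, 2, 3, 5, 11, 17, 19, 29, 47}.
v=2: v_2(a)=0, v_2(b)=5; units ≡ 5, 3 (mod 8); ε·ε+αω+βω = 0·1+0·1+5·1 ≡ 1  ⇒  (a,b)_2 = -1.
v=3: a=3^0·(≡2), b=3^-2·(≡2) mod 3; (2|3)=-1, (2|3)=-1; (−1)^{0·-2·1}·(-1)^-2·(-1)^0 = +1.
v=47: a=47^0·(≡26), b=47^1·(≡17) mod 47; (26|47)=-1, (17|47)=+1; (−1)^{0·1·23}·(-1)^1·(+1)^0 = -1.
v=∞: 5 > 0 and -258970 < 0  ⇒  (a,b)_∞ = +1.
v=5: a=5^1·(≡4), b=5^1·(≡4) mod 5; (4|5)=+1, (4|5)=+1; (−1)^{1·1·2}·(+1)^1·(+1)^1 = +1.
v=19: a=19^0·(≡4), b=19^1·(≡15) mod 19; (4|19)=+1, (15|19)=-1; (−1)^{0·1·9}·(+1)^1·(-1)^0 = +1.
v=17: a=17^-2·(≡10), b=17^0·(≡1) mod 17; (10|17)=-1, (1|17)=+1; (−1)^{-2·0·8}·(-1)^0·(+1)^-2 = +1.
v=29: a=29^0·(≡4), b=29^1·(≡10) mod 29; (4|29)=+1, (10|29)=-1; (−1)^{0·1·14}·(+1)^1·(-1)^0 = +1.
v=11: a=11^2·(≡9), b=11^0·(≡9) mod 11; (9|11)=+1, (9|11)=+1; (−1)^{2·0·5}·(+1)^0·(+1)^2 = +1.
|Ram(5, -258970)| = 2, even; anisotropic at {2, 47}.

[2, 47]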